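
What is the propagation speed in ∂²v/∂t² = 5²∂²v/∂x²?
Speed = 5. Information travels along characteristics x = x₀ ± 5t.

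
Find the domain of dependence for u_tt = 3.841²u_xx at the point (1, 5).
Domain of dependence: [-18.205, 20.205]. Signals travel at speed 3.841, so data within |x - 1| ≤ 3.841·5 = 19.205 can reach the point.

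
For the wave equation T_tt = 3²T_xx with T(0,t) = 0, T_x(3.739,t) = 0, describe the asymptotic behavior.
T oscillates (no decay). Energy is conserved; the solution oscillates indefinitely as standing waves.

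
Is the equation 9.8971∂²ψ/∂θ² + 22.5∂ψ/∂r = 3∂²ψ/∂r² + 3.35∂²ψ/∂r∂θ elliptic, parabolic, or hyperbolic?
Rewriting in standard form: -3∂²ψ/∂r² - 3.35∂²ψ/∂r∂θ + 9.8971∂²ψ/∂θ² + 22.5∂ψ/∂r = 0. Computing B² - 4AC with A = -3, B = -3.35, C = 9.8971: discriminant = 129.9877 (positive). Answer: hyperbolic.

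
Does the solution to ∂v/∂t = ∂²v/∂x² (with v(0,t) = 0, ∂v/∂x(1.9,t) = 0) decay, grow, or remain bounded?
v → 0. Heat escapes through the Dirichlet boundary.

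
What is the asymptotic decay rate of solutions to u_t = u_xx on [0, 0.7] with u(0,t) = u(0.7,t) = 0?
Eigenvalues: λₙ = n²π²/0.7².
First three modes:
  n=1: λ₁ = π²/0.7² ≈ 20.142
  n=2: λ₂ = 4π²/0.7² ≈ 80.568 (4× faster decay)
  n=3: λ₃ = 9π²/0.7² ≈ 181.278 (9× faster decay)
As t → ∞, higher modes decay exponentially faster. The n=1 mode dominates: u ~ c₁ sin(πx/0.7) e^{-λ₁t}.
Decay rate: λ₁ = π²/0.7² ≈ 20.142.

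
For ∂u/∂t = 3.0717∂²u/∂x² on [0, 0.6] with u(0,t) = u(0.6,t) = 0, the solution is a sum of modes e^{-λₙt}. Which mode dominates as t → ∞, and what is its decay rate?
Eigenvalues: λₙ = 3.0717n²π²/0.6².
First three modes:
  n=1: λ₁ = 3.0717π²/0.6² ≈ 84.212
  n=2: λ₂ = 12.2868π²/0.6² ≈ 336.85 (4× faster decay)
  n=3: λ₃ = 27.6453π²/0.6² ≈ 757.912 (9× faster decay)
As t → ∞, higher modes decay exponentially faster. The n=1 mode dominates: u ~ c₁ sin(πx/0.6) e^{-λ₁t}.
Decay rate: λ₁ = 3.0717π²/0.6² ≈ 84.212.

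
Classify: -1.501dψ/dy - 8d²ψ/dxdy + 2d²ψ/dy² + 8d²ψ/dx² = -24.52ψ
Rewriting in standard form: 8d²ψ/dx² - 8d²ψ/dxdy + 2d²ψ/dy² - 1.501dψ/dy + 24.52ψ = 0. Parabolic (discriminant = 0).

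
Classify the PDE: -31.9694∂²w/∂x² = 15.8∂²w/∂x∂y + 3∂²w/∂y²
Rewriting in standard form: -31.9694∂²w/∂x² - 15.8∂²w/∂x∂y - 3∂²w/∂y² = 0. A = -31.9694, B = -15.8, C = -3. Discriminant B² - 4AC = -133.9928. Since -133.9928 < 0, elliptic.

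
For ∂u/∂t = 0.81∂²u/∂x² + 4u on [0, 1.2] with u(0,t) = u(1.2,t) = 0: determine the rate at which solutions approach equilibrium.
Eigenvalues: λₙ = 0.81n²π²/1.2² - 4.
First three modes:
  n=1: λ₁ = 0.81π²/1.2² - 4 ≈ 1.552
  n=2: λ₂ = 3.24π²/1.2² - 4 ≈ 18.207
  n=3: λ₃ = 7.29π²/1.2² - 4 ≈ 45.965
Since 0.81π²/1.2² ≈ 5.552 > 4, all λₙ > 0.
The n=1 mode decays slowest → dominates as t → ∞.
Asymptotic: u ~ c₁ sin(πx/1.2) e^{-λ₁t} with decay rate λ₁ ≈ 1.552.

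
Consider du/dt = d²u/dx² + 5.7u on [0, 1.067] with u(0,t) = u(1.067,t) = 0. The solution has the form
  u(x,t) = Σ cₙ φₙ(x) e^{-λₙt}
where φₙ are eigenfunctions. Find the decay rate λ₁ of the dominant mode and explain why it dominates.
Eigenvalues: λₙ = n²π²/1.067² - 5.7.
First three modes:
  n=1: λ₁ = π²/1.067² - 5.7 ≈ 2.969
  n=2: λ₂ = 4π²/1.067² - 5.7 ≈ 28.976
  n=3: λ₃ = 9π²/1.067² - 5.7 ≈ 72.321
Since π²/1.067² ≈ 8.669 > 5.7, all λₙ > 0.
The n=1 mode decays slowest → dominates as t → ∞.
Asymptotic: u ~ c₁ sin(πx/1.067) e^{-λ₁t} with decay rate λ₁ ≈ 2.969.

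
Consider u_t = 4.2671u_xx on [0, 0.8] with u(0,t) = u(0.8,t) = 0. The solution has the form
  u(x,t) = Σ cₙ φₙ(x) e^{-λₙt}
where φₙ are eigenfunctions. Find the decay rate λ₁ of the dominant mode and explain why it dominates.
Eigenvalues: λₙ = 4.2671n²π²/0.8².
First three modes:
  n=1: λ₁ = 4.2671π²/0.8² ≈ 65.804
  n=2: λ₂ = 17.0684π²/0.8² ≈ 263.216 (4× faster decay)
  n=3: λ₃ = 38.4039π²/0.8² ≈ 592.236 (9× faster decay)
As t → ∞, higher modes decay exponentially faster. The n=1 mode dominates: u ~ c₁ sin(πx/0.8) e^{-λ₁t}.
Decay rate: λ₁ = 4.2671π²/0.8² ≈ 65.804.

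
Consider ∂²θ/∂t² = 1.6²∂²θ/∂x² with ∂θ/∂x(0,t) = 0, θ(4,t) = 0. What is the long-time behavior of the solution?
As t → ∞, θ oscillates (no decay). Energy is conserved; the solution oscillates indefinitely as standing waves.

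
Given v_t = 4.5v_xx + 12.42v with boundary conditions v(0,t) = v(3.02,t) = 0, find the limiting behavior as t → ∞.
v grows unboundedly. Reaction dominates diffusion (r=12.42 > κπ²/L²≈4.87); solution grows exponentially.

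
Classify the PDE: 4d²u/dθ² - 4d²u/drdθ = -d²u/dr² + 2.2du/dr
Rewriting in standard form: d²u/dr² - 4d²u/drdθ + 4d²u/dθ² - 2.2du/dr = 0. A = 1, B = -4, C = 4. Discriminant B² - 4AC = 0. Since 0 = 0, parabolic.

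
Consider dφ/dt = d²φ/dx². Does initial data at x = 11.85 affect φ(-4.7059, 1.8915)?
Yes, for any finite x. The heat equation has infinite propagation speed, so all initial data affects all points at any t > 0.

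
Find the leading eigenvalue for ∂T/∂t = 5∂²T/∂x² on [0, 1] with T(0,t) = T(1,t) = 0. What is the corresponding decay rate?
Eigenvalues: λₙ = 5n²π².
First three modes:
  n=1: λ₁ = 5π² ≈ 49.348
  n=2: λ₂ = 20π² ≈ 197.392 (4× faster decay)
  n=3: λ₃ = 45π² ≈ 444.132 (9× faster decay)
As t → ∞, higher modes decay exponentially faster. The n=1 mode dominates: T ~ c₁ sin(πx) e^{-λ₁t}.
Decay rate: λ₁ = 5π² ≈ 49.348.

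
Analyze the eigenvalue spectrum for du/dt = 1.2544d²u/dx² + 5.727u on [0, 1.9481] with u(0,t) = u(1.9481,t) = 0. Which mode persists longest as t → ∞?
Eigenvalues: λₙ = 1.2544n²π²/1.9481² - 5.727.
First three modes:
  n=1: λ₁ = 1.2544π²/1.9481² - 5.727 ≈ -2.465
  n=2: λ₂ = 5.0176π²/1.9481² - 5.727 ≈ 7.322
  n=3: λ₃ = 11.2896π²/1.9481² - 5.727 ≈ 23.633
Since 1.2544π²/1.9481² ≈ 3.262 < 5.727, λ₁ < 0.
The n=1 mode grows fastest (−λₙ is largest for n=1) → dominates.
Asymptotic: u ~ c₁ sin(πx/1.9481) e^{2.465t} (exponential growth at rate −λ₁ ≈ 2.465).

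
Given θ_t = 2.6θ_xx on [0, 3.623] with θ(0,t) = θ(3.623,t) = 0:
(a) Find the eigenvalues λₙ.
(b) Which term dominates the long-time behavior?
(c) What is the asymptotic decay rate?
Eigenvalues: λₙ = 2.6n²π²/3.623².
First three modes:
  n=1: λ₁ = 2.6π²/3.623² ≈ 1.955
  n=2: λ₂ = 10.4π²/3.623² ≈ 7.82 (4× faster decay)
  n=3: λ₃ = 23.4π²/3.623² ≈ 17.595 (9× faster decay)
As t → ∞, higher modes decay exponentially faster. The n=1 mode dominates: θ ~ c₁ sin(πx/3.623) e^{-λ₁t}.
Decay rate: λ₁ = 2.6π²/3.623² ≈ 1.955.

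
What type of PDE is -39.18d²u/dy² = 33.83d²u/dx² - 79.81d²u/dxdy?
Rewriting in standard form: -33.83d²u/dx² + 79.81d²u/dxdy - 39.18d²u/dy² = 0. With A = -33.83, B = 79.81, C = -39.18, the discriminant is 1067.7985. This is a hyperbolic PDE.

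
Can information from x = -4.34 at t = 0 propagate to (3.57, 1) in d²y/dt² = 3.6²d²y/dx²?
No. The domain of dependence is [-0.03, 7.17], and -4.34 is outside this interval.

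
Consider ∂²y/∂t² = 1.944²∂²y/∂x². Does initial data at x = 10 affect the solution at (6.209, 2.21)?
Yes. The domain of dependence is [1.91276, 10.50524], and 10 ∈ [1.91276, 10.50524].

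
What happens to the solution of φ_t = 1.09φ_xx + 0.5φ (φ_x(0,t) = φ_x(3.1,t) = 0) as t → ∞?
φ grows unboundedly. With Neumann BCs the constant mode has diffusion eigenvalue 0, so any r > 0 makes it grow like e^(0.5t); solution grows exponentially.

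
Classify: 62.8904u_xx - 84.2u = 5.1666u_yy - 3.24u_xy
Rewriting in standard form: 62.8904u_xx + 3.24u_xy - 5.1666u_yy - 84.2u = 0. Hyperbolic (discriminant = 1310.21576256).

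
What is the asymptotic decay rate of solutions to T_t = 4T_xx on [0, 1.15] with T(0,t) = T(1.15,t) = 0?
Eigenvalues: λₙ = 4n²π²/1.15².
First three modes:
  n=1: λ₁ = 4π²/1.15² ≈ 29.851
  n=2: λ₂ = 16π²/1.15² ≈ 119.405 (4× faster decay)
  n=3: λ₃ = 36π²/1.15² ≈ 268.662 (9× faster decay)
As t → ∞, higher modes decay exponentially faster. The n=1 mode dominates: T ~ c₁ sin(πx/1.15) e^{-λ₁t}.
Decay rate: λ₁ = 4π²/1.15² ≈ 29.851.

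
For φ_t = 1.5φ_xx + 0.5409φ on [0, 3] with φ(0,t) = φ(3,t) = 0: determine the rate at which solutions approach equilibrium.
Eigenvalues: λₙ = 1.5n²π²/3² - 0.5409.
First three modes:
  n=1: λ₁ = 1.5π²/3² - 0.5409 ≈ 1.104
  n=2: λ₂ = 6π²/3² - 0.5409 ≈ 6.039
  n=3: λ₃ = 13.5π²/3² - 0.5409 ≈ 14.264
Since 1.5π²/3² ≈ 1.645 > 0.5409, all λₙ > 0.
The n=1 mode decays slowest → dominates as t → ∞.
Asymptotic: φ ~ c₁ sin(πx/3) e^{-λ₁t} with decay rate λ₁ ≈ 1.104.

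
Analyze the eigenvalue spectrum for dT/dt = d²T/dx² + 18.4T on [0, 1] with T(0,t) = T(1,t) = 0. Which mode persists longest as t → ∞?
Eigenvalues: λₙ = n²π²/1² - 18.4.
First three modes:
  n=1: λ₁ = π² - 18.4 ≈ -8.53
  n=2: λ₂ = 4π² - 18.4 ≈ 21.078
  n=3: λ₃ = 9π² - 18.4 ≈ 70.426
Since π² ≈ 9.87 < 18.4, λ₁ < 0.
The n=1 mode grows fastest (−λₙ is largest for n=1) → dominates.
Asymptotic: T ~ c₁ sin(πx/1) e^{8.53t} (exponential growth at rate −λ₁ ≈ 8.53).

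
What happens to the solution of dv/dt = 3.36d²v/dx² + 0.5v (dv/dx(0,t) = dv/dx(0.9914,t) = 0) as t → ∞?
v grows unboundedly. With Neumann BCs the constant mode has diffusion eigenvalue 0, so any r > 0 makes it grow like e^(0.5t); solution grows exponentially.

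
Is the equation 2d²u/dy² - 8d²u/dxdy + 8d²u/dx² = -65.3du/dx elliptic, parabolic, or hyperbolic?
Rewriting in standard form: 8d²u/dx² - 8d²u/dxdy + 2d²u/dy² + 65.3du/dx = 0. Computing B² - 4AC with A = 8, B = -8, C = 2: discriminant = 0 (zero). Answer: parabolic.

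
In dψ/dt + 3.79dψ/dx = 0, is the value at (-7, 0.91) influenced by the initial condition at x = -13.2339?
No. Only data at x = -10.4489 affects (-7, 0.91). Advection has one-way propagation along characteristics.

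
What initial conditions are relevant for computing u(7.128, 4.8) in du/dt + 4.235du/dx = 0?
A single point: x = -13.2. The characteristic through (7.128, 4.8) is x - 4.235t = const, so x = 7.128 - 4.235·4.8 = -13.2.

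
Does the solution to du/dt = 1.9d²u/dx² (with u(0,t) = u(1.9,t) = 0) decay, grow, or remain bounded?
u → 0. Heat diffuses out through both boundaries.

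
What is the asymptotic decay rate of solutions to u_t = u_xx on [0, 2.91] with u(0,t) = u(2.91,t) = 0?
Eigenvalues: λₙ = n²π²/2.91².
First three modes:
  n=1: λ₁ = π²/2.91² ≈ 1.166
  n=2: λ₂ = 4π²/2.91² ≈ 4.662 (4× faster decay)
  n=3: λ₃ = 9π²/2.91² ≈ 10.49 (9× faster decay)
As t → ∞, higher modes decay exponentially faster. The n=1 mode dominates: u ~ c₁ sin(πx/2.91) e^{-λ₁t}.
Decay rate: λ₁ = π²/2.91² ≈ 1.166.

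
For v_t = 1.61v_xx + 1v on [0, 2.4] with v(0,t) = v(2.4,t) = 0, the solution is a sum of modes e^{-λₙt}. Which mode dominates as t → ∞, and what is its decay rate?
Eigenvalues: λₙ = 1.61n²π²/2.4² - 1.
First three modes:
  n=1: λ₁ = 1.61π²/2.4² - 1 ≈ 1.759
  n=2: λ₂ = 6.44π²/2.4² - 1 ≈ 10.035
  n=3: λ₃ = 14.49π²/2.4² - 1 ≈ 23.828
Since 1.61π²/2.4² ≈ 2.759 > 1, all λₙ > 0.
The n=1 mode decays slowest → dominates as t → ∞.
Asymptotic: v ~ c₁ sin(πx/2.4) e^{-λ₁t} with decay rate λ₁ ≈ 1.759.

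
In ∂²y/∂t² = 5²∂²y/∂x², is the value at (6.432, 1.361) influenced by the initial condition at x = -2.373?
No. The domain of dependence is [-0.373, 13.237], and -2.373 is outside this interval.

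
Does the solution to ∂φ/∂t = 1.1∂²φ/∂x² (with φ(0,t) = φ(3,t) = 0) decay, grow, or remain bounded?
φ → 0. Heat diffuses out through both boundaries.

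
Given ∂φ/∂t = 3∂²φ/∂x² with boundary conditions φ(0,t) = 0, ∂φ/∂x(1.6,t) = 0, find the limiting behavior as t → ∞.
φ → 0. Heat escapes through the Dirichlet boundary.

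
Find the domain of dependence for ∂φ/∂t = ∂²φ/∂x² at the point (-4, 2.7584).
The entire real line. The heat equation has infinite propagation speed: any initial disturbance instantly affects all points (though exponentially small far away).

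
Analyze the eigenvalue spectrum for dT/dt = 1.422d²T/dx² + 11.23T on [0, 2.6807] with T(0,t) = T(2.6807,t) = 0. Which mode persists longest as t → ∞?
Eigenvalues: λₙ = 1.422n²π²/2.6807² - 11.23.
First three modes:
  n=1: λ₁ = 1.422π²/2.6807² - 11.23 ≈ -9.277
  n=2: λ₂ = 5.688π²/2.6807² - 11.23 ≈ -3.418
  n=3: λ₃ = 12.798π²/2.6807² - 11.23 ≈ 6.347
Since 1.422π²/2.6807² ≈ 1.953 < 11.23, λ₁ < 0.
The n=1 mode grows fastest (−λₙ is largest for n=1) → dominates.
Asymptotic: T ~ c₁ sin(πx/2.6807) e^{9.277t} (exponential growth at rate −λ₁ ≈ 9.277).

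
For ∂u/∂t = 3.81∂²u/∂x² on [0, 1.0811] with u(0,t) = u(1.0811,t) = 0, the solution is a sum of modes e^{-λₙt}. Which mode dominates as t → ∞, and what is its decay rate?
Eigenvalues: λₙ = 3.81n²π²/1.0811².
First three modes:
  n=1: λ₁ = 3.81π²/1.0811² ≈ 32.173
  n=2: λ₂ = 15.24π²/1.0811² ≈ 128.692 (4× faster decay)
  n=3: λ₃ = 34.29π²/1.0811² ≈ 289.558 (9× faster decay)
As t → ∞, higher modes decay exponentially faster. The n=1 mode dominates: u ~ c₁ sin(πx/1.0811) e^{-λ₁t}.
Decay rate: λ₁ = 3.81π²/1.0811² ≈ 32.173.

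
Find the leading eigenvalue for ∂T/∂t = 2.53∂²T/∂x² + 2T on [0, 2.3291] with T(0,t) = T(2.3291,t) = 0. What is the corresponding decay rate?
Eigenvalues: λₙ = 2.53n²π²/2.3291² - 2.
First three modes:
  n=1: λ₁ = 2.53π²/2.3291² - 2 ≈ 2.603
  n=2: λ₂ = 10.12π²/2.3291² - 2 ≈ 16.412
  n=3: λ₃ = 22.77π²/2.3291² - 2 ≈ 39.427
Since 2.53π²/2.3291² ≈ 4.603 > 2, all λₙ > 0.
The n=1 mode decays slowest → dominates as t → ∞.
Asymptotic: T ~ c₁ sin(πx/2.3291) e^{-λ₁t} with decay rate λ₁ ≈ 2.603.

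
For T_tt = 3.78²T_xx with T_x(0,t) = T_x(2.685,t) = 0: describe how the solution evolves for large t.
T oscillates about a mean that drifts linearly in t (generically unbounded; no decay). There is no damping, so the nonconstant modes persist as standing waves (energy conserved, no decay). But with Neumann conditions at both ends the constant mode has eigenvalue 0: the spatial mean M(t) of T satisfies M'' = 0, so M(t) = M(0) + M'(0)·t. Unless the initial velocity has zero mean (∫T_t(x,0)dx = 0), the solution grows linearly in t (unbounded, though not exponentially); if it does have zero mean, the solution stays bounded and simply oscillates.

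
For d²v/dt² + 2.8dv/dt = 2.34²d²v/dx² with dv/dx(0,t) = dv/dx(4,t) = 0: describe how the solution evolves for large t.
v → constant (steady state). Damping (γ=2.8) dissipates the nonconstant modes; with Neumann BCs the spatial average obeys M''+γM'=0 and tends to a finite limit.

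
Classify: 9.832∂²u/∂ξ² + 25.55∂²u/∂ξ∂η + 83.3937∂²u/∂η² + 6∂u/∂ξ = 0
Elliptic (discriminant = -2626.9049336).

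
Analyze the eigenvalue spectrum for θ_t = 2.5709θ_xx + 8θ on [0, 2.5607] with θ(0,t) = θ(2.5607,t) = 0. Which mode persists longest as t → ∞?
Eigenvalues: λₙ = 2.5709n²π²/2.5607² - 8.
First three modes:
  n=1: λ₁ = 2.5709π²/2.5607² - 8 ≈ -4.13
  n=2: λ₂ = 10.2836π²/2.5607² - 8 ≈ 7.478
  n=3: λ₃ = 23.1381π²/2.5607² - 8 ≈ 26.827
Since 2.5709π²/2.5607² ≈ 3.87 < 8, λ₁ < 0.
The n=1 mode grows fastest (−λₙ is largest for n=1) → dominates.
Asymptotic: θ ~ c₁ sin(πx/2.5607) e^{4.13t} (exponential growth at rate −λ₁ ≈ 4.13).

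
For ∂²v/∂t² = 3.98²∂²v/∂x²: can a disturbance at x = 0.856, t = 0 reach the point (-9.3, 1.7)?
No. The domain of dependence is [-16.066, -2.534], and 0.856 is outside this interval.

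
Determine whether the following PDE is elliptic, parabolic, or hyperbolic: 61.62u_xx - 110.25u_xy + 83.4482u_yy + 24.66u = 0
Coefficients: A = 61.62, B = -110.25, C = 83.4482. B² - 4AC = -8413.249836, which is negative, so the equation is elliptic.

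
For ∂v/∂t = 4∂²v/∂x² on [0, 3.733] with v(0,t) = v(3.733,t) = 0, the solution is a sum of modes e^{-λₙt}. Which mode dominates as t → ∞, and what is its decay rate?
Eigenvalues: λₙ = 4n²π²/3.733².
First three modes:
  n=1: λ₁ = 4π²/3.733² ≈ 2.833
  n=2: λ₂ = 16π²/3.733² ≈ 11.332 (4× faster decay)
  n=3: λ₃ = 36π²/3.733² ≈ 25.497 (9× faster decay)
As t → ∞, higher modes decay exponentially faster. The n=1 mode dominates: v ~ c₁ sin(πx/3.733) e^{-λ₁t}.
Decay rate: λ₁ = 4π²/3.733² ≈ 2.833.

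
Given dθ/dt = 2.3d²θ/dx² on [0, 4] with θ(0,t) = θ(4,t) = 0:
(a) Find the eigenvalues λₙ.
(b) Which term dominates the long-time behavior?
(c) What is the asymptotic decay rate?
Eigenvalues: λₙ = 2.3n²π²/4².
First three modes:
  n=1: λ₁ = 2.3π²/4² ≈ 1.419
  n=2: λ₂ = 9.2π²/4² ≈ 5.675 (4× faster decay)
  n=3: λ₃ = 20.7π²/4² ≈ 12.769 (9× faster decay)
As t → ∞, higher modes decay exponentially faster. The n=1 mode dominates: θ ~ c₁ sin(πx/4) e^{-λ₁t}.
Decay rate: λ₁ = 2.3π²/4² ≈ 1.419.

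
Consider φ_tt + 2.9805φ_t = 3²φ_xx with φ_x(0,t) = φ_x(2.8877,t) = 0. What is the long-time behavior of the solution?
As t → ∞, φ → constant (steady state). Damping (γ=2.9805) dissipates the nonconstant modes; with Neumann BCs the spatial average obeys M''+γM'=0 and tends to a finite limit.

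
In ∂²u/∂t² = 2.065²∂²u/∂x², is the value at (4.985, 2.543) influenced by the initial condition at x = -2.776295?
No. The domain of dependence is [-0.266295, 10.236295], and -2.776295 is outside this interval.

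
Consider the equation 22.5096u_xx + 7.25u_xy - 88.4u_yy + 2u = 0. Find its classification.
Hyperbolic. (A = 22.5096, B = 7.25, C = -88.4 gives B² - 4AC = 8011.95706.)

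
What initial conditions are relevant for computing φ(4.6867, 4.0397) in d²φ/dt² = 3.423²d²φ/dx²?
Domain of dependence: [-9.1411931, 18.5145931]. Signals travel at speed 3.423, so data within |x - 4.6867| ≤ 3.423·4.0397 = 13.8278931 can reach the point.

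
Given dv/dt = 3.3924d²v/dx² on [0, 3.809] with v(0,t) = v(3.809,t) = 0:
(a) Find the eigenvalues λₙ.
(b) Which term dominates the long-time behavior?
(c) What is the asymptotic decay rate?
Eigenvalues: λₙ = 3.3924n²π²/3.809².
First three modes:
  n=1: λ₁ = 3.3924π²/3.809² ≈ 2.308
  n=2: λ₂ = 13.5696π²/3.809² ≈ 9.231 (4× faster decay)
  n=3: λ₃ = 30.5316π²/3.809² ≈ 20.77 (9× faster decay)
As t → ∞, higher modes decay exponentially faster. The n=1 mode dominates: v ~ c₁ sin(πx/3.809) e^{-λ₁t}.
Decay rate: λ₁ = 3.3924π²/3.809² ≈ 2.308.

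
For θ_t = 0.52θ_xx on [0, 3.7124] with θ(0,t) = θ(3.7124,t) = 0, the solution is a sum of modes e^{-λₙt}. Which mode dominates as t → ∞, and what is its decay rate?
Eigenvalues: λₙ = 0.52n²π²/3.7124².
First three modes:
  n=1: λ₁ = 0.52π²/3.7124² ≈ 0.372
  n=2: λ₂ = 2.08π²/3.7124² ≈ 1.49 (4× faster decay)
  n=3: λ₃ = 4.68π²/3.7124² ≈ 3.351 (9× faster decay)
As t → ∞, higher modes decay exponentially faster. The n=1 mode dominates: θ ~ c₁ sin(πx/3.7124) e^{-λ₁t}.
Decay rate: λ₁ = 0.52π²/3.7124² ≈ 0.372.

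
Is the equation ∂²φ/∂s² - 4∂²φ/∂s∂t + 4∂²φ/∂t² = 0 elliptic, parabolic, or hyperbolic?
Computing B² - 4AC with A = 1, B = -4, C = 4: discriminant = 0 (zero). Answer: parabolic.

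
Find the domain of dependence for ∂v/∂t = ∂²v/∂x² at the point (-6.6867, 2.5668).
The entire real line. The heat equation has infinite propagation speed: any initial disturbance instantly affects all points (though exponentially small far away).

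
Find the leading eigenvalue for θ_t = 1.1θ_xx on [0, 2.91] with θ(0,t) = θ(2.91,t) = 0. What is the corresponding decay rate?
Eigenvalues: λₙ = 1.1n²π²/2.91².
First three modes:
  n=1: λ₁ = 1.1π²/2.91² ≈ 1.282
  n=2: λ₂ = 4.4π²/2.91² ≈ 5.128 (4× faster decay)
  n=3: λ₃ = 9.9π²/2.91² ≈ 11.538 (9× faster decay)
As t → ∞, higher modes decay exponentially faster. The n=1 mode dominates: θ ~ c₁ sin(πx/2.91) e^{-λ₁t}.
Decay rate: λ₁ = 1.1π²/2.91² ≈ 1.282.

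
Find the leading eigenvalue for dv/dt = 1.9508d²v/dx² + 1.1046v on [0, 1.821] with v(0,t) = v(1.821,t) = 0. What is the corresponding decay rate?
Eigenvalues: λₙ = 1.9508n²π²/1.821² - 1.1046.
First three modes:
  n=1: λ₁ = 1.9508π²/1.821² - 1.1046 ≈ 4.702
  n=2: λ₂ = 7.8032π²/1.821² - 1.1046 ≈ 22.12
  n=3: λ₃ = 17.5572π²/1.821² - 1.1046 ≈ 51.151
Since 1.9508π²/1.821² ≈ 5.806 > 1.1046, all λₙ > 0.
The n=1 mode decays slowest → dominates as t → ∞.
Asymptotic: v ~ c₁ sin(πx/1.821) e^{-λ₁t} with decay rate λ₁ ≈ 4.702.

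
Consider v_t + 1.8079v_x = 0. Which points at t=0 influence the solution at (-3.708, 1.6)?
A single point: x = -6.60064. The characteristic through (-3.708, 1.6) is x - 1.8079t = const, so x = -3.708 - 1.8079·1.6 = -6.60064.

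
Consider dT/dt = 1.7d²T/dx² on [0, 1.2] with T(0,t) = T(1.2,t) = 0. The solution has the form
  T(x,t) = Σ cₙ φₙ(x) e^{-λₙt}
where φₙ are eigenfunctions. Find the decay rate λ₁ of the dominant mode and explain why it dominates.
Eigenvalues: λₙ = 1.7n²π²/1.2².
First three modes:
  n=1: λ₁ = 1.7π²/1.2² ≈ 11.652
  n=2: λ₂ = 6.8π²/1.2² ≈ 46.606 (4× faster decay)
  n=3: λ₃ = 15.3π²/1.2² ≈ 104.865 (9× faster decay)
As t → ∞, higher modes decay exponentially faster. The n=1 mode dominates: T ~ c₁ sin(πx/1.2) e^{-λ₁t}.
Decay rate: λ₁ = 1.7π²/1.2² ≈ 11.652.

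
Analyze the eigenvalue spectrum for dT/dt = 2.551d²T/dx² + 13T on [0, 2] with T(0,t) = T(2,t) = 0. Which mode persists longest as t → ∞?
Eigenvalues: λₙ = 2.551n²π²/2² - 13.
First three modes:
  n=1: λ₁ = 2.551π²/2² - 13 ≈ -6.706
  n=2: λ₂ = 10.204π²/2² - 13 ≈ 12.177
  n=3: λ₃ = 22.959π²/2² - 13 ≈ 43.649
Since 2.551π²/2² ≈ 6.294 < 13, λ₁ < 0.
The n=1 mode grows fastest (−λₙ is largest for n=1) → dominates.
Asymptotic: T ~ c₁ sin(πx/2) e^{6.706t} (exponential growth at rate −λ₁ ≈ 6.706).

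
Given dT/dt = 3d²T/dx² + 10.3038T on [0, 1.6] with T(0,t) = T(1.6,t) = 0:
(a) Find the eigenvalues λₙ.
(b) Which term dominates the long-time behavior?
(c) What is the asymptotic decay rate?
Eigenvalues: λₙ = 3n²π²/1.6² - 10.3038.
First three modes:
  n=1: λ₁ = 3π²/1.6² - 10.3038 ≈ 1.262
  n=2: λ₂ = 12π²/1.6² - 10.3038 ≈ 35.96
  n=3: λ₃ = 27π²/1.6² - 10.3038 ≈ 93.79
Since 3π²/1.6² ≈ 11.566 > 10.3038, all λₙ > 0.
The n=1 mode decays slowest → dominates as t → ∞.
Asymptotic: T ~ c₁ sin(πx/1.6) e^{-λ₁t} with decay rate λ₁ ≈ 1.262.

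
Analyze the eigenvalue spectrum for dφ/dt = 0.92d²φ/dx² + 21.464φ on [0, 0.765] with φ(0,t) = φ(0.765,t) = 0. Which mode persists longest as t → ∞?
Eigenvalues: λₙ = 0.92n²π²/0.765² - 21.464.
First three modes:
  n=1: λ₁ = 0.92π²/0.765² - 21.464 ≈ -5.949
  n=2: λ₂ = 3.68π²/0.765² - 21.464 ≈ 40.598
  n=3: λ₃ = 8.28π²/0.765² - 21.464 ≈ 118.175
Since 0.92π²/0.765² ≈ 15.515 < 21.464, λ₁ < 0.
The n=1 mode grows fastest (−λₙ is largest for n=1) → dominates.
Asymptotic: φ ~ c₁ sin(πx/0.765) e^{5.949t} (exponential growth at rate −λ₁ ≈ 5.949).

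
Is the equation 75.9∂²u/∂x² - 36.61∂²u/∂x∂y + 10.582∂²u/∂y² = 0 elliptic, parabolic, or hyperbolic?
Computing B² - 4AC with A = 75.9, B = -36.61, C = 10.582: discriminant = -1872.4031 (negative). Answer: elliptic.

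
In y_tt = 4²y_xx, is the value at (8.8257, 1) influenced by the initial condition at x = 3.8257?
No. The domain of dependence is [4.8257, 12.8257], and 3.8257 is outside this interval.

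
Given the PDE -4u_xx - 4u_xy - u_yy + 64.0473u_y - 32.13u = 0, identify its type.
The second-order coefficients are A = -4, B = -4, C = -1. Since B² - 4AC = 0 = 0, this is a parabolic PDE.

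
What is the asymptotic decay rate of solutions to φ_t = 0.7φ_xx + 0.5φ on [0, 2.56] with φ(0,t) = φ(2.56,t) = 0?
Eigenvalues: λₙ = 0.7n²π²/2.56² - 0.5.
First three modes:
  n=1: λ₁ = 0.7π²/2.56² - 0.5 ≈ 0.554
  n=2: λ₂ = 2.8π²/2.56² - 0.5 ≈ 3.717
  n=3: λ₃ = 6.3π²/2.56² - 0.5 ≈ 8.988
Since 0.7π²/2.56² ≈ 1.054 > 0.5, all λₙ > 0.
The n=1 mode decays slowest → dominates as t → ∞.
Asymptotic: φ ~ c₁ sin(πx/2.56) e^{-λ₁t} with decay rate λ₁ ≈ 0.554.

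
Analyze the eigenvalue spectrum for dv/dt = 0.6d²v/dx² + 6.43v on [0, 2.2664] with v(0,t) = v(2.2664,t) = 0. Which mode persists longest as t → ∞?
Eigenvalues: λₙ = 0.6n²π²/2.2664² - 6.43.
First three modes:
  n=1: λ₁ = 0.6π²/2.2664² - 6.43 ≈ -5.277
  n=2: λ₂ = 2.4π²/2.2664² - 6.43 ≈ -1.819
  n=3: λ₃ = 5.4π²/2.2664² - 6.43 ≈ 3.946
Since 0.6π²/2.2664² ≈ 1.153 < 6.43, λ₁ < 0.
The n=1 mode grows fastest (−λₙ is largest for n=1) → dominates.
Asymptotic: v ~ c₁ sin(πx/2.2664) e^{5.277t} (exponential growth at rate −λ₁ ≈ 5.277).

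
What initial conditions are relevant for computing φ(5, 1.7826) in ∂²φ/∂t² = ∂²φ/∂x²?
Domain of dependence: [3.2174, 6.7826]. Signals travel at speed 1, so data within |x - 5| ≤ 1·1.7826 = 1.7826 can reach the point.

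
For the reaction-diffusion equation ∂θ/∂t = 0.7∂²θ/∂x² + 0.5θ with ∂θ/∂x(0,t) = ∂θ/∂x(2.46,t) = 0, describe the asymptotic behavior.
θ grows unboundedly. With Neumann BCs the constant mode has diffusion eigenvalue 0, so any r > 0 makes it grow like e^(0.5t); solution grows exponentially.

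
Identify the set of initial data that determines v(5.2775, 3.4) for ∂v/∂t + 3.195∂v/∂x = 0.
A single point: x = -5.5855. The characteristic through (5.2775, 3.4) is x - 3.195t = const, so x = 5.2775 - 3.195·3.4 = -5.5855.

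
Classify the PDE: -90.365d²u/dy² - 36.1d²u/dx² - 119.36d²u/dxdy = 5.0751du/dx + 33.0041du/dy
Rewriting in standard form: -36.1d²u/dx² - 119.36d²u/dxdy - 90.365d²u/dy² - 5.0751du/dx - 33.0041du/dy = 0. A = -36.1, B = -119.36, C = -90.365. Discriminant B² - 4AC = 1198.1036. Since 1198.1036 > 0, hyperbolic.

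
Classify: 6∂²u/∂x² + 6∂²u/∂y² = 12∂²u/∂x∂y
Rewriting in standard form: 6∂²u/∂x² - 12∂²u/∂x∂y + 6∂²u/∂y² = 0. Parabolic (discriminant = 0).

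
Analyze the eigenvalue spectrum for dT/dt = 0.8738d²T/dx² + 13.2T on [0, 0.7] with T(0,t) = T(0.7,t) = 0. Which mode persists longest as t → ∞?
Eigenvalues: λₙ = 0.8738n²π²/0.7² - 13.2.
First three modes:
  n=1: λ₁ = 0.8738π²/0.7² - 13.2 ≈ 4.4
  n=2: λ₂ = 3.4952π²/0.7² - 13.2 ≈ 57.2
  n=3: λ₃ = 7.8642π²/0.7² - 13.2 ≈ 145.201
Since 0.8738π²/0.7² ≈ 17.6 > 13.2, all λₙ > 0.
The n=1 mode decays slowest → dominates as t → ∞.
Asymptotic: T ~ c₁ sin(πx/0.7) e^{-λ₁t} with decay rate λ₁ ≈ 4.4.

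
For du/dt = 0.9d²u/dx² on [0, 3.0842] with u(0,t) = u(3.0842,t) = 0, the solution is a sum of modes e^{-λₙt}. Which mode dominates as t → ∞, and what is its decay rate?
Eigenvalues: λₙ = 0.9n²π²/3.0842².
First three modes:
  n=1: λ₁ = 0.9π²/3.0842² ≈ 0.934
  n=2: λ₂ = 3.6π²/3.0842² ≈ 3.735 (4× faster decay)
  n=3: λ₃ = 8.1π²/3.0842² ≈ 8.404 (9× faster decay)
As t → ∞, higher modes decay exponentially faster. The n=1 mode dominates: u ~ c₁ sin(πx/3.0842) e^{-λ₁t}.
Decay rate: λ₁ = 0.9π²/3.0842² ≈ 0.934.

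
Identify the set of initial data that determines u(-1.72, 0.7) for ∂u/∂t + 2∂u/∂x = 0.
A single point: x = -3.12. The characteristic through (-1.72, 0.7) is x - 2t = const, so x = -1.72 - 2·0.7 = -3.12.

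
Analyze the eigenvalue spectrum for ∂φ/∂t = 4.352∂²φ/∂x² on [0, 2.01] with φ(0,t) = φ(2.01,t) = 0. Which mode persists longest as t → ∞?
Eigenvalues: λₙ = 4.352n²π²/2.01².
First three modes:
  n=1: λ₁ = 4.352π²/2.01² ≈ 10.632
  n=2: λ₂ = 17.408π²/2.01² ≈ 42.526 (4× faster decay)
  n=3: λ₃ = 39.168π²/2.01² ≈ 95.684 (9× faster decay)
As t → ∞, higher modes decay exponentially faster. The n=1 mode dominates: φ ~ c₁ sin(πx/2.01) e^{-λ₁t}.
Decay rate: λ₁ = 4.352π²/2.01² ≈ 10.632.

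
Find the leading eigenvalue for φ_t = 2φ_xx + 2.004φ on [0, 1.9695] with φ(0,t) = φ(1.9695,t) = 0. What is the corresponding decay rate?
Eigenvalues: λₙ = 2n²π²/1.9695² - 2.004.
First three modes:
  n=1: λ₁ = 2π²/1.9695² - 2.004 ≈ 3.085
  n=2: λ₂ = 8π²/1.9695² - 2.004 ≈ 18.351
  n=3: λ₃ = 18π²/1.9695² - 2.004 ≈ 43.795
Since 2π²/1.9695² ≈ 5.089 > 2.004, all λₙ > 0.
The n=1 mode decays slowest → dominates as t → ∞.
Asymptotic: φ ~ c₁ sin(πx/1.9695) e^{-λ₁t} with decay rate λ₁ ≈ 3.085.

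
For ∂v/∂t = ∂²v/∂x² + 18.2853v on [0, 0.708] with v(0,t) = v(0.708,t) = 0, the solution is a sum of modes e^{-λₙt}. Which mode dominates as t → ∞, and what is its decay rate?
Eigenvalues: λₙ = n²π²/0.708² - 18.2853.
First three modes:
  n=1: λ₁ = π²/0.708² - 18.2853 ≈ 1.404
  n=2: λ₂ = 4π²/0.708² - 18.2853 ≈ 60.472
  n=3: λ₃ = 9π²/0.708² - 18.2853 ≈ 158.92
Since π²/0.708² ≈ 19.689 > 18.2853, all λₙ > 0.
The n=1 mode decays slowest → dominates as t → ∞.
Asymptotic: v ~ c₁ sin(πx/0.708) e^{-λ₁t} with decay rate λ₁ ≈ 1.404.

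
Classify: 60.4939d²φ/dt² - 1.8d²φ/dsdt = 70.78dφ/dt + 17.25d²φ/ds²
Rewriting in standard form: -17.25d²φ/ds² - 1.8d²φ/dsdt + 60.4939d²φ/dt² - 70.78dφ/dt = 0. Hyperbolic (discriminant = 4177.3191).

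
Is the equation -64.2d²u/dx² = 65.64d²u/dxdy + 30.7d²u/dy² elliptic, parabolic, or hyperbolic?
Rewriting in standard form: -64.2d²u/dx² - 65.64d²u/dxdy - 30.7d²u/dy² = 0. Computing B² - 4AC with A = -64.2, B = -65.64, C = -30.7: discriminant = -3575.1504 (negative). Answer: elliptic.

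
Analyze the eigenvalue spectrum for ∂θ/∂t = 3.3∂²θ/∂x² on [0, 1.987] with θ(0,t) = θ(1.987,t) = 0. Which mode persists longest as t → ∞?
Eigenvalues: λₙ = 3.3n²π²/1.987².
First three modes:
  n=1: λ₁ = 3.3π²/1.987² ≈ 8.249
  n=2: λ₂ = 13.2π²/1.987² ≈ 32.997 (4× faster decay)
  n=3: λ₃ = 29.7π²/1.987² ≈ 74.244 (9× faster decay)
As t → ∞, higher modes decay exponentially faster. The n=1 mode dominates: θ ~ c₁ sin(πx/1.987) e^{-λ₁t}.
Decay rate: λ₁ = 3.3π²/1.987² ≈ 8.249.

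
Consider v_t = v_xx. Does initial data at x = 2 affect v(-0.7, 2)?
Yes, for any finite x. The heat equation has infinite propagation speed, so all initial data affects all points at any t > 0.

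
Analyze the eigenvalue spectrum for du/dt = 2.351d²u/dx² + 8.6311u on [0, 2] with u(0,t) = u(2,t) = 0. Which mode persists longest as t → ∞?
Eigenvalues: λₙ = 2.351n²π²/2² - 8.6311.
First three modes:
  n=1: λ₁ = 2.351π²/2² - 8.6311 ≈ -2.83
  n=2: λ₂ = 9.404π²/2² - 8.6311 ≈ 14.572
  n=3: λ₃ = 21.159π²/2² - 8.6311 ≈ 43.577
Since 2.351π²/2² ≈ 5.801 < 8.6311, λ₁ < 0.
The n=1 mode grows fastest (−λₙ is largest for n=1) → dominates.
Asymptotic: u ~ c₁ sin(πx/2) e^{2.83t} (exponential growth at rate −λ₁ ≈ 2.83).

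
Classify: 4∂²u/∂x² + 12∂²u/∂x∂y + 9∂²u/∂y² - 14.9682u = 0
Parabolic (discriminant = 0).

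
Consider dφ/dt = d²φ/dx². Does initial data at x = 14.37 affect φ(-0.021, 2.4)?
Yes, for any finite x. The heat equation has infinite propagation speed, so all initial data affects all points at any t > 0.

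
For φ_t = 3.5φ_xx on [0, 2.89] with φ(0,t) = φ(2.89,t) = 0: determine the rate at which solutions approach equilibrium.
Eigenvalues: λₙ = 3.5n²π²/2.89².
First three modes:
  n=1: λ₁ = 3.5π²/2.89² ≈ 4.136
  n=2: λ₂ = 14π²/2.89² ≈ 16.544 (4× faster decay)
  n=3: λ₃ = 31.5π²/2.89² ≈ 37.223 (9× faster decay)
As t → ∞, higher modes decay exponentially faster. The n=1 mode dominates: φ ~ c₁ sin(πx/2.89) e^{-λ₁t}.
Decay rate: λ₁ = 3.5π²/2.89² ≈ 4.136.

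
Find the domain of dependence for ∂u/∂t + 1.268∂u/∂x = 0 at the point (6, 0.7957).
A single point: x = 4.9910524. The characteristic through (6, 0.7957) is x - 1.268t = const, so x = 6 - 1.268·0.7957 = 4.9910524.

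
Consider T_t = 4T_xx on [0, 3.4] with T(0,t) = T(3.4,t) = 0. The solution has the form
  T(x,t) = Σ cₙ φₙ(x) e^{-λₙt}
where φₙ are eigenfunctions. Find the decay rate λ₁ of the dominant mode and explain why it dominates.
Eigenvalues: λₙ = 4n²π²/3.4².
First three modes:
  n=1: λ₁ = 4π²/3.4² ≈ 3.415
  n=2: λ₂ = 16π²/3.4² ≈ 13.66 (4× faster decay)
  n=3: λ₃ = 36π²/3.4² ≈ 30.736 (9× faster decay)
As t → ∞, higher modes decay exponentially faster. The n=1 mode dominates: T ~ c₁ sin(πx/3.4) e^{-λ₁t}.
Decay rate: λ₁ = 4π²/3.4² ≈ 3.415.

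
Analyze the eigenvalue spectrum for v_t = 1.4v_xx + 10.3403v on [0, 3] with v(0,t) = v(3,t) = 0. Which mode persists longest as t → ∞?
Eigenvalues: λₙ = 1.4n²π²/3² - 10.3403.
First three modes:
  n=1: λ₁ = 1.4π²/3² - 10.3403 ≈ -8.805
  n=2: λ₂ = 5.6π²/3² - 10.3403 ≈ -4.199
  n=3: λ₃ = 12.6π²/3² - 10.3403 ≈ 3.477
Since 1.4π²/3² ≈ 1.535 < 10.3403, λ₁ < 0.
The n=1 mode grows fastest (−λₙ is largest for n=1) → dominates.
Asymptotic: v ~ c₁ sin(πx/3) e^{8.805t} (exponential growth at rate −λ₁ ≈ 8.805).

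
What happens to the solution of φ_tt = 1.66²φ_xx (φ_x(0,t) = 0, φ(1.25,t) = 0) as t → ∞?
φ oscillates (no decay). Energy is conserved; the solution oscillates indefinitely as standing waves.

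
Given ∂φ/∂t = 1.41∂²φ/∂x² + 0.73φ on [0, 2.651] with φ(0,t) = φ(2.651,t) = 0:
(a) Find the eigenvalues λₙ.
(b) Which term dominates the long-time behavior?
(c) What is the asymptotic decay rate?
Eigenvalues: λₙ = 1.41n²π²/2.651² - 0.73.
First three modes:
  n=1: λ₁ = 1.41π²/2.651² - 0.73 ≈ 1.25
  n=2: λ₂ = 5.64π²/2.651² - 0.73 ≈ 7.191
  n=3: λ₃ = 12.69π²/2.651² - 0.73 ≈ 17.091
Since 1.41π²/2.651² ≈ 1.98 > 0.73, all λₙ > 0.
The n=1 mode decays slowest → dominates as t → ∞.
Asymptotic: φ ~ c₁ sin(πx/2.651) e^{-λ₁t} with decay rate λ₁ ≈ 1.25.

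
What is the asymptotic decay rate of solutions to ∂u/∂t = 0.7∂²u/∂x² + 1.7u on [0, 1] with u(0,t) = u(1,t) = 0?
Eigenvalues: λₙ = 0.7n²π²/1² - 1.7.
First three modes:
  n=1: λ₁ = 0.7π² - 1.7 ≈ 5.209
  n=2: λ₂ = 2.8π² - 1.7 ≈ 25.935
  n=3: λ₃ = 6.3π² - 1.7 ≈ 60.479
Since 0.7π² ≈ 6.909 > 1.7, all λₙ > 0.
The n=1 mode decays slowest → dominates as t → ∞.
Asymptotic: u ~ c₁ sin(πx/1) e^{-λ₁t} with decay rate λ₁ ≈ 5.209.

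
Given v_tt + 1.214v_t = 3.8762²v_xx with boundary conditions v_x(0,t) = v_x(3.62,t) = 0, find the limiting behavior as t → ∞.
v → constant (steady state). Damping (γ=1.214) dissipates the nonconstant modes; with Neumann BCs the spatial average obeys M''+γM'=0 and tends to a finite limit.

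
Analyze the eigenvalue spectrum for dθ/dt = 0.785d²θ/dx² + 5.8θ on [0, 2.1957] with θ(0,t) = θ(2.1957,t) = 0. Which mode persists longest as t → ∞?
Eigenvalues: λₙ = 0.785n²π²/2.1957² - 5.8.
First three modes:
  n=1: λ₁ = 0.785π²/2.1957² - 5.8 ≈ -4.193
  n=2: λ₂ = 3.14π²/2.1957² - 5.8 ≈ 0.628
  n=3: λ₃ = 7.065π²/2.1957² - 5.8 ≈ 8.663
Since 0.785π²/2.1957² ≈ 1.607 < 5.8, λ₁ < 0.
The n=1 mode grows fastest (−λₙ is largest for n=1) → dominates.
Asymptotic: θ ~ c₁ sin(πx/2.1957) e^{4.193t} (exponential growth at rate −λ₁ ≈ 4.193).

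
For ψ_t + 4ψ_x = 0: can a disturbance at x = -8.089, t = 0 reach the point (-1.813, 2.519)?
No. Only data at x = -11.889 affects (-1.813, 2.519). Advection has one-way propagation along characteristics.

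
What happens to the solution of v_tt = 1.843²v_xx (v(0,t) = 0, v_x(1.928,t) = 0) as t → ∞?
v oscillates (no decay). Energy is conserved; the solution oscillates indefinitely as standing waves.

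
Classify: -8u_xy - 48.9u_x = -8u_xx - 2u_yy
Rewriting in standard form: 8u_xx - 8u_xy + 2u_yy - 48.9u_x = 0. Parabolic (discriminant = 0).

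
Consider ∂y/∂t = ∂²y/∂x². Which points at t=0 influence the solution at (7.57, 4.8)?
The entire real line. The heat equation has infinite propagation speed: any initial disturbance instantly affects all points (though exponentially small far away).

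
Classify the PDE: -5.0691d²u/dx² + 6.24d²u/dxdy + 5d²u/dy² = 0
A = -5.0691, B = 6.24, C = 5. Discriminant B² - 4AC = 140.3196. Since 140.3196 > 0, hyperbolic.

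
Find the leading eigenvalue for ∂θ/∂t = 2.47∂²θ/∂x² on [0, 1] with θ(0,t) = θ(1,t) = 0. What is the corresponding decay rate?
Eigenvalues: λₙ = 2.47n²π².
First three modes:
  n=1: λ₁ = 2.47π² ≈ 24.378
  n=2: λ₂ = 9.88π² ≈ 97.512 (4× faster decay)
  n=3: λ₃ = 22.23π² ≈ 219.401 (9× faster decay)
As t → ∞, higher modes decay exponentially faster. The n=1 mode dominates: θ ~ c₁ sin(πx) e^{-λ₁t}.
Decay rate: λ₁ = 2.47π² ≈ 24.378.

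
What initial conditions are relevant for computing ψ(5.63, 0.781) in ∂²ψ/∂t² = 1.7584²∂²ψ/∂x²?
Domain of dependence: [4.2566896, 7.0033104]. Signals travel at speed 1.7584, so data within |x - 5.63| ≤ 1.7584·0.781 = 1.3733104 can reach the point.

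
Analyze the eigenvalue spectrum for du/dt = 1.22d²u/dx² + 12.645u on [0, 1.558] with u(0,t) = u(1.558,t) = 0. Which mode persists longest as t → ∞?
Eigenvalues: λₙ = 1.22n²π²/1.558² - 12.645.
First three modes:
  n=1: λ₁ = 1.22π²/1.558² - 12.645 ≈ -7.685
  n=2: λ₂ = 4.88π²/1.558² - 12.645 ≈ 7.197
  n=3: λ₃ = 10.98π²/1.558² - 12.645 ≈ 31.999
Since 1.22π²/1.558² ≈ 4.96 < 12.645, λ₁ < 0.
The n=1 mode grows fastest (−λₙ is largest for n=1) → dominates.
Asymptotic: u ~ c₁ sin(πx/1.558) e^{7.685t} (exponential growth at rate −λ₁ ≈ 7.685).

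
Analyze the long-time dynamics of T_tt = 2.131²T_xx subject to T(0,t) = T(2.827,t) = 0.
Long-time behavior: T oscillates (no decay). Energy is conserved; the solution oscillates indefinitely as standing waves.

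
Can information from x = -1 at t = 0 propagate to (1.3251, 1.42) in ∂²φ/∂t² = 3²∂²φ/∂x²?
Yes. The domain of dependence is [-2.9349, 5.5851], and -1 ∈ [-2.9349, 5.5851].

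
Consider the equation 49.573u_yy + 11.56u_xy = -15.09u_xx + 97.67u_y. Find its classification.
Rewriting in standard form: 15.09u_xx + 11.56u_xy + 49.573u_yy - 97.67u_y = 0. Elliptic. (A = 15.09, B = 11.56, C = 49.573 gives B² - 4AC = -2858.59268.)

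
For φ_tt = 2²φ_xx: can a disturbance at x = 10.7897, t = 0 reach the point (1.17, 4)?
No. The domain of dependence is [-6.83, 9.17], and 10.7897 is outside this interval.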